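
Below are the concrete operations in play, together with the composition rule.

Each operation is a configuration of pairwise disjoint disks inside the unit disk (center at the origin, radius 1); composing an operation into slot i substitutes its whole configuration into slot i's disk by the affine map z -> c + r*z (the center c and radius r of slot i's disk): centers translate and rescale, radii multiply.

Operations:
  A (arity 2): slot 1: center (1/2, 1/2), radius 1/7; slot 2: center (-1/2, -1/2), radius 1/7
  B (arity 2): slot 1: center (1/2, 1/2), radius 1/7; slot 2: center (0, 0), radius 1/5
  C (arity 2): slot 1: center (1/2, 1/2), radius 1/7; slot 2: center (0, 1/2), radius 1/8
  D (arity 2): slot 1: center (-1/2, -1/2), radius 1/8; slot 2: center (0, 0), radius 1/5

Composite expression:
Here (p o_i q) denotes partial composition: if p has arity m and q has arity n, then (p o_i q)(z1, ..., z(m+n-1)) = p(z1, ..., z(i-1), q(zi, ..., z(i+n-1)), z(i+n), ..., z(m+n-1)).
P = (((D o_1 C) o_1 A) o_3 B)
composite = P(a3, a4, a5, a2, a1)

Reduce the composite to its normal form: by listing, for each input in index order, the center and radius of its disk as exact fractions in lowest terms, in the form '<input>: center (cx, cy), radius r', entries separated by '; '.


a1: center (0, 0), radius 1/5; a2: center (-1/2, -7/16), radius 1/320; a3: center (-3/7, -3/7), radius 1/392; a4: center (-25/56, -25/56), radius 1/392; a5: center (-63/128, -55/128), radius 1/448

Nesting under D composes maps z -> c + r*z down each a-path.
a3: after 3 affine steps, its disk has center (-3/7, -3/7), radius 1/392
a4: after 3 affine steps, its disk has center (-25/56, -25/56), radius 1/392
a5: after 3 affine steps, its disk has center (-63/128, -55/128), radius 1/448
a2: after 3 affine steps, its disk has center (-1/2, -7/16), radius 1/320
a1: after 1 affine step, its disk has center (0, 0), radius 1/5


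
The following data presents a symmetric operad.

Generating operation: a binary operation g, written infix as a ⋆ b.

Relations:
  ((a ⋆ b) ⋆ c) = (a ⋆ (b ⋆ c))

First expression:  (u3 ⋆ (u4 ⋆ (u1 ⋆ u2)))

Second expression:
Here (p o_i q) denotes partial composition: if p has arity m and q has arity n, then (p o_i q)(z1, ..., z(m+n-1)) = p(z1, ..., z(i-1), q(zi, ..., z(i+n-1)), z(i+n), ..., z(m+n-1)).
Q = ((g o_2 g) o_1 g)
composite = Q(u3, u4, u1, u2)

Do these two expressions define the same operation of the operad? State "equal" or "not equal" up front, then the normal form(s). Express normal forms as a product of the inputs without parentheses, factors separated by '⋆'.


equal; both compose to u3 ⋆ u4 ⋆ u1 ⋆ u2

The first expression reduces to u3 ⋆ u4 ⋆ u1 ⋆ u2
The second expression reduces to u3 ⋆ u4 ⋆ u1 ⋆ u2
One common form — equal.


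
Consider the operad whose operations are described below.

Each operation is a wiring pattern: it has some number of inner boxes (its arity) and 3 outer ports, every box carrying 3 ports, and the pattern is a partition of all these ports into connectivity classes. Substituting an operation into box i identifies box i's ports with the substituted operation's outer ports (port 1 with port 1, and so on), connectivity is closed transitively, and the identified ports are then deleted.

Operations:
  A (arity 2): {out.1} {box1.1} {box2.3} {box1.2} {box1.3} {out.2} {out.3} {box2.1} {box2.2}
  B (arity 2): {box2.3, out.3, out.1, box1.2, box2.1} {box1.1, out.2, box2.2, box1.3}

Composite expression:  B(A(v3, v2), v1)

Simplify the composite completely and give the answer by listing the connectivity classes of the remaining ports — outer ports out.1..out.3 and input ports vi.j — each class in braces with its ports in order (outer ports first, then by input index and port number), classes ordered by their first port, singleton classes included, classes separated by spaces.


{out.1, out.3, v1.1, v1.3} {out.2, v1.2} {v2.1} {v2.2} {v2.3} {v3.1} {v3.2} {v3.3}


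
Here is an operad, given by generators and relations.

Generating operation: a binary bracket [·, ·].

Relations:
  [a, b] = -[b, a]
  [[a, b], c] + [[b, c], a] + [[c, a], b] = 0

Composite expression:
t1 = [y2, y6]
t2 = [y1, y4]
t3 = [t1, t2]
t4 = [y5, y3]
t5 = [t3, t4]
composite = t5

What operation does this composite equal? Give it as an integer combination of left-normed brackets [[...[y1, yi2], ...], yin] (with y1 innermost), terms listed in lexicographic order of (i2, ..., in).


Skip Jacobi rewriting: expand, keep y1-initial words, read off terms.
Composite bracket: [[[y2, y6], [y1, y4]], [y5, y3]]
The bracket unfolds into 32 signed words via [a, b] = ab - ba (2^5 = 32).
Words beginning with y1 determine it all:
  y1y4y2y6y3y5 appears with sign +1, giving the term +[[[[[y1, y4], y2], y6], y3], y5]
  y1y4y2y6y5y3 appears with sign -1, giving the term -[[[[[y1, y4], y2], y6], y5], y3]
  y1y4y6y2y3y5 appears with sign -1, giving the term -[[[[[y1, y4], y6], y2], y3], y5]
  y1y4y6y2y5y3 appears with sign +1, giving the term +[[[[[y1, y4], y6], y2], y5], y3]

[[[[[y1, y4], y2], y6], y3], y5] - [[[[[y1, y4], y2], y6], y5], y3] - [[[[[y1, y4], y6], y2], y3], y5] + [[[[[y1, y4], y6], y2], y5], y3]


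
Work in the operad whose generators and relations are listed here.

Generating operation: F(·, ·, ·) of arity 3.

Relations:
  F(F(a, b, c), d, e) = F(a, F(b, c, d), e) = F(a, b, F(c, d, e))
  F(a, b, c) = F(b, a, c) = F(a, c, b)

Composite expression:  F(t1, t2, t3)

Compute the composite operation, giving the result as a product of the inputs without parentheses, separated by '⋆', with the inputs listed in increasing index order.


t1 ⋆ t2 ⋆ t3

Key point: F commutes, so take the t-inputs in any fixed order.
F(t1, t2, t3) flattens to t1 ⋆ t2 ⋆ t3
reordering the factors by index: t1 ⋆ t2 ⋆ t3


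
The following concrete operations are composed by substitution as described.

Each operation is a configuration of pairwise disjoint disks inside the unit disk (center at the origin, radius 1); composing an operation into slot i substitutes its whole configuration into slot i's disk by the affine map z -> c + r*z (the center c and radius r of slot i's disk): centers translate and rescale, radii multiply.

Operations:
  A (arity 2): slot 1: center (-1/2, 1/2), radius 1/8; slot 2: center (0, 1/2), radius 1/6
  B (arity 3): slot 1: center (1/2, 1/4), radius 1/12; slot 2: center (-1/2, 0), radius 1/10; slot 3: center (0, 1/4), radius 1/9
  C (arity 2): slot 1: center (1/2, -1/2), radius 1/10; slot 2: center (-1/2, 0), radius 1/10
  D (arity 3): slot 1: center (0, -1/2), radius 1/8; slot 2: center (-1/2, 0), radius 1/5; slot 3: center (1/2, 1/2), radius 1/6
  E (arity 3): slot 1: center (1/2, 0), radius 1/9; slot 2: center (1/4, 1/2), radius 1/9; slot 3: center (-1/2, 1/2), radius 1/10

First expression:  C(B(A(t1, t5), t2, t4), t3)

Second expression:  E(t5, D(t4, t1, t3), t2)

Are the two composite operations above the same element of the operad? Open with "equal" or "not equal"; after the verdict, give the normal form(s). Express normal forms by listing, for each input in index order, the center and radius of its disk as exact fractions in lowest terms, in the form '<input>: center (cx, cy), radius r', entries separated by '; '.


not equal; the first gives t1: center (131/240, -113/240), radius 1/960; t2: center (9/20, -1/2), radius 1/100; t3: center (-1/2, 0), radius 1/10; t4: center (1/2, -19/40), radius 1/90; t5: center (11/20, -113/240), radius 1/720 and the second t1: center (7/36, 1/2), radius 1/45; t2: center (-1/2, 1/2), radius 1/10; t3: center (11/36, 5/9), radius 1/54; t4: center (1/4, 4/9), radius 1/72; t5: center (1/2, 0), radius 1/9

In normal form, the first expression is t1: center (131/240, -113/240), radius 1/960; t2: center (9/20, -1/2), radius 1/100; t3: center (-1/2, 0), radius 1/10; t4: center (1/2, -19/40), radius 1/90; t5: center (11/20, -113/240), radius 1/720
In normal form, the second expression is t1: center (7/36, 1/2), radius 1/45; t2: center (-1/2, 1/2), radius 1/10; t3: center (11/36, 5/9), radius 1/54; t4: center (1/4, 4/9), radius 1/72; t5: center (1/2, 0), radius 1/9
The forms do not match — not equal.


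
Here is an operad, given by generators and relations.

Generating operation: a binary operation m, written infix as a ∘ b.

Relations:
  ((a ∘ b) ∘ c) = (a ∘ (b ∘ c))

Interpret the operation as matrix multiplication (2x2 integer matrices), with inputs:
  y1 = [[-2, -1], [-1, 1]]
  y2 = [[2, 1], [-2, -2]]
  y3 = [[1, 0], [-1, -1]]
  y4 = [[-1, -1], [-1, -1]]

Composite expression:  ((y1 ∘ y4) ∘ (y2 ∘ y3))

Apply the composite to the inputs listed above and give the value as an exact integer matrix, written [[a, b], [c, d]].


[[3, 3], [0, 0]]

(y1 ∘ y4) = [[3, 3], [0, 0]]
(y2 ∘ y3) = [[1, -1], [0, 2]]
((y1 ∘ y4) ∘ (y2 ∘ y3)) = [[3, 3], [0, 0]]


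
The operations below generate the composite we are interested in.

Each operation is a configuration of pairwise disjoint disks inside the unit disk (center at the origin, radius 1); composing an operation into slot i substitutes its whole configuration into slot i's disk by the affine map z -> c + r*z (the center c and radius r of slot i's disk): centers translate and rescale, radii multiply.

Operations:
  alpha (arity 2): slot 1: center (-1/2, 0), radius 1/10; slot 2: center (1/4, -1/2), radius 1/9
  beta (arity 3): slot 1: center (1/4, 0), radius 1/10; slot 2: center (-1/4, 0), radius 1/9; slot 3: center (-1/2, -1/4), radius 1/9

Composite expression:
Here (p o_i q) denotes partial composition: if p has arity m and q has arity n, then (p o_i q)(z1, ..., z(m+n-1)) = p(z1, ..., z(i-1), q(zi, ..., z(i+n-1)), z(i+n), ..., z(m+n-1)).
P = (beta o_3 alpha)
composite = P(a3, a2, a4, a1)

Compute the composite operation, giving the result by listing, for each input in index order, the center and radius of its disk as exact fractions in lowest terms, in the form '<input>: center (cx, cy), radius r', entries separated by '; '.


Each a-disk chains the slot maps above it in beta; radii multiply.
a3: after 1 affine step, its disk has center (1/4, 0), radius 1/10
a2: after 1 affine step, its disk has center (-1/4, 0), radius 1/9
a4: after 2 affine steps, its disk has center (-5/9, -1/4), radius 1/90
a1: after 2 affine steps, its disk has center (-17/36, -11/36), radius 1/81

a1: center (-17/36, -11/36), radius 1/81; a2: center (-1/4, 0), radius 1/9; a3: center (1/4, 0), radius 1/10; a4: center (-5/9, -1/4), radius 1/90


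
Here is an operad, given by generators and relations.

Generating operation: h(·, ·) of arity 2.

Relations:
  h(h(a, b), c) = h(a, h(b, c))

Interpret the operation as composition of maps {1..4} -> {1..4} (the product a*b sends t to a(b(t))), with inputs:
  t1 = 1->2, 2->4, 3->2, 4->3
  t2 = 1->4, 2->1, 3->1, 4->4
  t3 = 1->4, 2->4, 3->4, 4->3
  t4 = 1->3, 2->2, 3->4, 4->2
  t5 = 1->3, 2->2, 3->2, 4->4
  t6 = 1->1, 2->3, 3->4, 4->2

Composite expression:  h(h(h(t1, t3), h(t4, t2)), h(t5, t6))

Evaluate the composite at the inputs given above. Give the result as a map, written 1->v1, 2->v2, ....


h(t1, t3) = 1->3, 2->3, 3->3, 4->2
h(t4, t2) = 1->2, 2->3, 3->3, 4->2
h(h(t1, t3), h(t4, t2)) = 1->3, 2->3, 3->3, 4->3
h(t5, t6) = 1->3, 2->2, 3->4, 4->2
h(h(h(t1, t3), h(t4, t2)), h(t5, t6)) = 1->3, 2->3, 3->3, 4->3

1->3, 2->3, 3->3, 4->3


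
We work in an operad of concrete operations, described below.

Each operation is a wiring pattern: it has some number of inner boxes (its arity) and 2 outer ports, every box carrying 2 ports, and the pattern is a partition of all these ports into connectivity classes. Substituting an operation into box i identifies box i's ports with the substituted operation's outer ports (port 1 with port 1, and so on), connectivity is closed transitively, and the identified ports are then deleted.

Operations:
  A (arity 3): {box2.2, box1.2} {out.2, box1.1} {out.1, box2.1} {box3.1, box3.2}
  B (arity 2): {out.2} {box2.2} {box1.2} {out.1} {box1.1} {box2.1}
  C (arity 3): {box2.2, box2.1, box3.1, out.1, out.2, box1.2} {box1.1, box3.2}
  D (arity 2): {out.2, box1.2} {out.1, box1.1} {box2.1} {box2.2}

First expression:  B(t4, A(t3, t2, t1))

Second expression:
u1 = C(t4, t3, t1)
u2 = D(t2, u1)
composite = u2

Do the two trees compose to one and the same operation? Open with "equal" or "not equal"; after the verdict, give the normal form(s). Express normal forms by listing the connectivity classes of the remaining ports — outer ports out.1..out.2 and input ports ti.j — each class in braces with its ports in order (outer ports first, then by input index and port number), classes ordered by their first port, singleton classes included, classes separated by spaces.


The first composite normalizes to {out.1} {out.2} {t1.1, t1.2} {t2.1} {t2.2, t3.2} {t3.1} {t4.1} {t4.2}
The second composite normalizes to {out.1, t2.1} {out.2, t2.2} {t1.1, t3.1, t3.2, t4.2} {t1.2, t4.1}
They disagree, so not equal.

not equal — first {out.1} {out.2} {t1.1, t1.2} {t2.1} {t2.2, t3.2} {t3.1} {t4.1} {t4.2}, second {out.1, t2.1} {out.2, t2.2} {t1.1, t3.1, t3.2, t4.2} {t1.2, t4.1}


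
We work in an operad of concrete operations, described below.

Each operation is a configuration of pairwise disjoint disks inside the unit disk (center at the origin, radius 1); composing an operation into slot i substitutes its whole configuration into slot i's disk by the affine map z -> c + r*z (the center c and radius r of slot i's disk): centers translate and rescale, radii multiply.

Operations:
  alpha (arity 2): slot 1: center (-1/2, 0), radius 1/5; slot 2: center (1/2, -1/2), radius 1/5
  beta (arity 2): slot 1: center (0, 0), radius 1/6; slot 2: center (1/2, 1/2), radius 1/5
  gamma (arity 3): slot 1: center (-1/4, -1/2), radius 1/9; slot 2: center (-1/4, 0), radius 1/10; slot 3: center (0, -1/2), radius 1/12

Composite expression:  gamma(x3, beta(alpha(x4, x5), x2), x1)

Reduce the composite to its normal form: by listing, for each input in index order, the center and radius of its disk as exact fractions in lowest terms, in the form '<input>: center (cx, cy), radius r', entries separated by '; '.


Only the slot chain above each x matters under gamma; compose those maps.
tracing x3 down its 1-map path: center (-1/4, -1/2), radius 1/9
tracing x4 down its 3-map path: center (-31/120, 0), radius 1/300
tracing x5 down its 3-map path: center (-29/120, -1/120), radius 1/300
tracing x2 down its 2-map path: center (-1/5, 1/20), radius 1/50
tracing x1 down its 1-map path: center (0, -1/2), radius 1/12

x1: center (0, -1/2), radius 1/12; x2: center (-1/5, 1/20), radius 1/50; x3: center (-1/4, -1/2), radius 1/9; x4: center (-31/120, 0), radius 1/300; x5: center (-29/120, -1/120), radius 1/300


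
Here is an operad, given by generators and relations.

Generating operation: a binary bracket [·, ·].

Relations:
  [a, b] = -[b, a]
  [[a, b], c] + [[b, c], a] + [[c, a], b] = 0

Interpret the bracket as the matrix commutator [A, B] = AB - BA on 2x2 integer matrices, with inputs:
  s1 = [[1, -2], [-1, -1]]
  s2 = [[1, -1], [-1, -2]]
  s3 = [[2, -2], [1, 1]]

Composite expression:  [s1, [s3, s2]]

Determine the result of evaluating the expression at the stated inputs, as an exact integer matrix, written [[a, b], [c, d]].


[[-3, 22], [-14, 3]]

[s3, s2] = [[3, 5], [4, -3]]
[s1, [s3, s2]] = [[-3, 22], [-14, 3]]


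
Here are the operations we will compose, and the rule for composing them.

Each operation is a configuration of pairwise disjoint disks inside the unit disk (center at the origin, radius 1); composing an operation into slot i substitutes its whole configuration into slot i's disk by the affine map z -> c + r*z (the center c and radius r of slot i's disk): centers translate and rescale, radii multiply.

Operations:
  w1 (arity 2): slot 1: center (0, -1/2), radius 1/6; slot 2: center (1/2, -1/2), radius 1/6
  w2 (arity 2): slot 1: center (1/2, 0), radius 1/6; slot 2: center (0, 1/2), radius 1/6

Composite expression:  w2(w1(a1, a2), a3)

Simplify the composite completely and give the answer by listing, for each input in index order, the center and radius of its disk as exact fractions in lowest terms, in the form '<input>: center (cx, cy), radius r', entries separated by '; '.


a1: center (1/2, -1/12), radius 1/36; a2: center (7/12, -1/12), radius 1/36; a3: center (0, 1/2), radius 1/6

Nesting under w2 composes maps z -> c + r*z down each a-path.
tracing a1 down its 2-map path: center (1/2, -1/12), radius 1/36
tracing a2 down its 2-map path: center (7/12, -1/12), radius 1/36
tracing a3 down its 1-map path: center (0, 1/2), radius 1/6


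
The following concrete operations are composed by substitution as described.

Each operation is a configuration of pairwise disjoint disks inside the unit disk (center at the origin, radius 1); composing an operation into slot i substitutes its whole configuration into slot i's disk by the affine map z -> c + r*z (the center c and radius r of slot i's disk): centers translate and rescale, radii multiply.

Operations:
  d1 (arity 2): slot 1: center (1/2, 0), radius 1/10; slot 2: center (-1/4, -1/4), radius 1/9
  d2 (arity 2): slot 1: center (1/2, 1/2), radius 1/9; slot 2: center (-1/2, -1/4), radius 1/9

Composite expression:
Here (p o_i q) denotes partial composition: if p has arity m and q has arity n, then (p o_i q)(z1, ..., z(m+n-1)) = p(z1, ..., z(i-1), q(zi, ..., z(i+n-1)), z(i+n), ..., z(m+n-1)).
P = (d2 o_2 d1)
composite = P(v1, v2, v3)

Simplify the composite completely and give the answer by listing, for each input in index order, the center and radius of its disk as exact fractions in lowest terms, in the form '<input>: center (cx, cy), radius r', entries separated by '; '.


Follow each v-input down from d2: c' goes to c + r*c', radius to r*r'.
input v1: composing its 1 substitution step yields center (1/2, 1/2), radius 1/9
input v2: composing its 2 substitution steps yields center (-4/9, -1/4), radius 1/90
input v3: composing its 2 substitution steps yields center (-19/36, -5/18), radius 1/81

v1: center (1/2, 1/2), radius 1/9; v2: center (-4/9, -1/4), radius 1/90; v3: center (-19/36, -5/18), radius 1/81


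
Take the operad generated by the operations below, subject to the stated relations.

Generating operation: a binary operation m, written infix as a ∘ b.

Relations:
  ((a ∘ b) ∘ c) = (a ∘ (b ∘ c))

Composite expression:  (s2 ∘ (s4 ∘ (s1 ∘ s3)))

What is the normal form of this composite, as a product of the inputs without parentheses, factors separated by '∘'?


Every regrouping of m is equal, so read the s-inputs in written order.
(s1 ∘ s3) collapses to s1 ∘ s3
(s4 ∘ (s1 ∘ s3)) collapses to s4 ∘ s1 ∘ s3
(s2 ∘ (s4 ∘ (s1 ∘ s3))) collapses to s2 ∘ s4 ∘ s1 ∘ s3

s2 ∘ s4 ∘ s1 ∘ s3


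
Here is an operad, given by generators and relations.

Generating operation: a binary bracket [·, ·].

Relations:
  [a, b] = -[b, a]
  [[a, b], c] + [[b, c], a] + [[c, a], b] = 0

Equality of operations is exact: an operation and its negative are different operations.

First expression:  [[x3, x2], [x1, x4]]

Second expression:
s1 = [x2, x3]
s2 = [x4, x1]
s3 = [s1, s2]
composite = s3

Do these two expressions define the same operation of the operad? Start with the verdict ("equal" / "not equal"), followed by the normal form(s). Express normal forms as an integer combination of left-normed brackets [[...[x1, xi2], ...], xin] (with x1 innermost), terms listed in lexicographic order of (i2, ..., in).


equal — both sides give [[[x1, x4], x2], x3] - [[[x1, x4], x3], x2]

Normal form of the first expression: [[[x1, x4], x2], x3] - [[[x1, x4], x3], x2]
Normal form of the second expression: [[[x1, x4], x2], x3] - [[[x1, x4], x3], x2]
Identical normal forms: equal.


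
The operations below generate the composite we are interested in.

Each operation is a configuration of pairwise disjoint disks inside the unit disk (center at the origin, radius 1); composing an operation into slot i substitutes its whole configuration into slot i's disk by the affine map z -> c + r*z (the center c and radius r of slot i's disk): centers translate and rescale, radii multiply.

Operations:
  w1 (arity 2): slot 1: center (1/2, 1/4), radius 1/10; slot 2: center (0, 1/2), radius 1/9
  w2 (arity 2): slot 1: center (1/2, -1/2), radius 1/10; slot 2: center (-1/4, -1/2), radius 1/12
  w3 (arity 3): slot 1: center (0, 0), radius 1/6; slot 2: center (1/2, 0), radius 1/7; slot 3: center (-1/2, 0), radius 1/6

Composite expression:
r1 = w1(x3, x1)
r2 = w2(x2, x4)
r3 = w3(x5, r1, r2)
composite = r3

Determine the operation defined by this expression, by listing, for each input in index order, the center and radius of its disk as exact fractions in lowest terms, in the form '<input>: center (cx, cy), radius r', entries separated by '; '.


x1: center (1/2, 1/14), radius 1/63; x2: center (-5/12, -1/12), radius 1/60; x3: center (4/7, 1/28), radius 1/70; x4: center (-13/24, -1/12), radius 1/72; x5: center (0, 0), radius 1/6

Below w3, radii multiply path by path; the x-disk centers shift.
tracing x5 down its 1-map path: center (0, 0), radius 1/6
tracing x3 down its 2-map path: center (4/7, 1/28), radius 1/70
tracing x1 down its 2-map path: center (1/2, 1/14), radius 1/63
tracing x2 down its 2-map path: center (-5/12, -1/12), radius 1/60
tracing x4 down its 2-map path: center (-13/24, -1/12), radius 1/72


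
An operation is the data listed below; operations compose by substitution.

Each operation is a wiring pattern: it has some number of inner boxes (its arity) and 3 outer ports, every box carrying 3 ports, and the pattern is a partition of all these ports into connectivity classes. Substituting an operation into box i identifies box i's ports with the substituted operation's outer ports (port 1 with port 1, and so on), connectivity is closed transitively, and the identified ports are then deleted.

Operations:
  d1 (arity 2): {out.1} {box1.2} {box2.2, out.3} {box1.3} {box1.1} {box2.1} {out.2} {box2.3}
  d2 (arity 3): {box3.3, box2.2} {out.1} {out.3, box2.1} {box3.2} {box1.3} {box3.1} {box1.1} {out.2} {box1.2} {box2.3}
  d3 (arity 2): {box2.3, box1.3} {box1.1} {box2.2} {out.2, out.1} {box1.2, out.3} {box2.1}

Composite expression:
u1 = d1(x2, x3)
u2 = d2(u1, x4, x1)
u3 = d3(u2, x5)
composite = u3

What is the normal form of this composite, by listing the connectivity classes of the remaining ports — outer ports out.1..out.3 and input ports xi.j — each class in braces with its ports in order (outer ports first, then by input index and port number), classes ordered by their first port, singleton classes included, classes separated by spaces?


{out.1, out.2} {out.3} {x1.1} {x1.2} {x1.3, x4.2} {x2.1} {x2.2} {x2.3} {x3.1} {x3.2} {x3.3} {x4.1, x5.3} {x4.3} {x5.1} {x5.2}


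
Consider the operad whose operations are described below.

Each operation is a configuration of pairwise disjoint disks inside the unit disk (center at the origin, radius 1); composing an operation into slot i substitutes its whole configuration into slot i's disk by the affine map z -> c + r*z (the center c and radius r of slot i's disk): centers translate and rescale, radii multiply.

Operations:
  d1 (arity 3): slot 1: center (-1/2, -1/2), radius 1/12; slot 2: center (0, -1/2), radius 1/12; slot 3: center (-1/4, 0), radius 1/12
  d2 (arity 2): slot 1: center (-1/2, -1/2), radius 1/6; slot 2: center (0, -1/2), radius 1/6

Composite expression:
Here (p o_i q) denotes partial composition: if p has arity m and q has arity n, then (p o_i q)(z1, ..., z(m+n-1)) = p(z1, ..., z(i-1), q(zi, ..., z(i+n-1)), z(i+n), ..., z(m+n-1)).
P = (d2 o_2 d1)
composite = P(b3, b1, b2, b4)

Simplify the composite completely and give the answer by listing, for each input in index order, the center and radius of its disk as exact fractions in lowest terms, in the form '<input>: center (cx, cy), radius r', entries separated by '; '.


b1: center (-1/12, -7/12), radius 1/72; b2: center (0, -7/12), radius 1/72; b3: center (-1/2, -1/2), radius 1/6; b4: center (-1/24, -1/2), radius 1/72

Each b-disk chains the slot maps above it in d2; radii multiply.
tracing b3 down its 1-map path: center (-1/2, -1/2), radius 1/6
tracing b1 down its 2-map path: center (-1/12, -7/12), radius 1/72
tracing b2 down its 2-map path: center (0, -7/12), radius 1/72
tracing b4 down its 2-map path: center (-1/24, -1/2), radius 1/72


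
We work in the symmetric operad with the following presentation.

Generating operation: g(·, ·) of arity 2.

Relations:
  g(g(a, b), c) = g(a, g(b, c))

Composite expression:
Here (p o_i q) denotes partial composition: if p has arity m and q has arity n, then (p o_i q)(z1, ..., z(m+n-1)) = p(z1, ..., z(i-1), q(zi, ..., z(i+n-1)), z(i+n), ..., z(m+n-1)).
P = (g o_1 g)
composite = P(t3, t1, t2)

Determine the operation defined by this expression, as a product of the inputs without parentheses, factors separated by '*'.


The g-tree's shape is irrelevant; the t-reading-order decides.
g(t3, t1) collapses to t3 * t1
g(g(t3, t1), t2) collapses to t3 * t1 * t2

t3 * t1 * t2


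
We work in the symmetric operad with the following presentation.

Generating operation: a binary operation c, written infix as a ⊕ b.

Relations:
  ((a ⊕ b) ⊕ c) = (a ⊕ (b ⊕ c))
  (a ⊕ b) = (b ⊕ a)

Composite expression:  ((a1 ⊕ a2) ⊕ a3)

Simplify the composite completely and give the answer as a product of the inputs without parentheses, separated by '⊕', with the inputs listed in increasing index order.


a1 ⊕ a2 ⊕ a3

Both nesting and order wash out for c; what remains is which a's occur.
(a1 ⊕ a2) linearizes to a1 ⊕ a2
((a1 ⊕ a2) ⊕ a3) linearizes to a1 ⊕ a2 ⊕ a3
rearranged into index order: a1 ⊕ a2 ⊕ a3


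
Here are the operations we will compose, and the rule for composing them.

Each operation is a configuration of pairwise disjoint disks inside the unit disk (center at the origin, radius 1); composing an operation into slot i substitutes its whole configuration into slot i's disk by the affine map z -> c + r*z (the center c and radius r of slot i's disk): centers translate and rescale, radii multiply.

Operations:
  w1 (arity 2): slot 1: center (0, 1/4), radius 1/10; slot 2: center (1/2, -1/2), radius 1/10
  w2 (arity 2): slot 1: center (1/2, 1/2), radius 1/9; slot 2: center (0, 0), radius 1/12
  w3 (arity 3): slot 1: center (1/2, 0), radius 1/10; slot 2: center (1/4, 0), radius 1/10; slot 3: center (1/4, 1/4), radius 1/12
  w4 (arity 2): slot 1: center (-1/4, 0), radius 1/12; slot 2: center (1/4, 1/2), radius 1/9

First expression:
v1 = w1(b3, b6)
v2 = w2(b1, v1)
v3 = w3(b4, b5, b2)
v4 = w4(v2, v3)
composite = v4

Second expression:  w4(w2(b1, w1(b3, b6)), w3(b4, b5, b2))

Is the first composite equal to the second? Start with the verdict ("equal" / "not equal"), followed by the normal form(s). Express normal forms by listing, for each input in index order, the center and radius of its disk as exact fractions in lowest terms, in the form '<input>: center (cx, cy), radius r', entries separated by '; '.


The first expression, normalized: b1: center (-5/24, 1/24), radius 1/108; b2: center (5/18, 19/36), radius 1/108; b3: center (-1/4, 1/576), radius 1/1440; b4: center (11/36, 1/2), radius 1/90; b5: center (5/18, 1/2), radius 1/90; b6: center (-71/288, -1/288), radius 1/1440
The second expression, normalized: b1: center (-5/24, 1/24), radius 1/108; b2: center (5/18, 19/36), radius 1/108; b3: center (-1/4, 1/576), radius 1/1440; b4: center (11/36, 1/2), radius 1/90; b5: center (5/18, 1/2), radius 1/90; b6: center (-71/288, -1/288), radius 1/1440
Identical normal forms: equal.

equal; the common form is b1: center (-5/24, 1/24), radius 1/108; b2: center (5/18, 19/36), radius 1/108; b3: center (-1/4, 1/576), radius 1/1440; b4: center (11/36, 1/2), radius 1/90; b5: center (5/18, 1/2), radius 1/90; b6: center (-71/288, -1/288), radius 1/1440


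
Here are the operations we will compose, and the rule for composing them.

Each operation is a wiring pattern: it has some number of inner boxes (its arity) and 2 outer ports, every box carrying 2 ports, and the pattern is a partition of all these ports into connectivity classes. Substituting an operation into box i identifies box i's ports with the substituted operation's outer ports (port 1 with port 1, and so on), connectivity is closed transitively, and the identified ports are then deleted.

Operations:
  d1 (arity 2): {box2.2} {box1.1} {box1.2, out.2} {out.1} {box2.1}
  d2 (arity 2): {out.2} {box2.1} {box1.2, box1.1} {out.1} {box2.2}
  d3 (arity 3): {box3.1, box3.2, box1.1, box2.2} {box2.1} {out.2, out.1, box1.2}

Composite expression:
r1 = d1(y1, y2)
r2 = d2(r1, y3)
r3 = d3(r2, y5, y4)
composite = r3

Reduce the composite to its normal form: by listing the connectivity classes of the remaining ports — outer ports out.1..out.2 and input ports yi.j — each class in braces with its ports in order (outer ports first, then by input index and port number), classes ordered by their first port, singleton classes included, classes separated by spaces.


{out.1, out.2} {y1.1} {y1.2} {y2.1} {y2.2} {y3.1} {y3.2} {y4.1, y4.2, y5.2} {y5.1}


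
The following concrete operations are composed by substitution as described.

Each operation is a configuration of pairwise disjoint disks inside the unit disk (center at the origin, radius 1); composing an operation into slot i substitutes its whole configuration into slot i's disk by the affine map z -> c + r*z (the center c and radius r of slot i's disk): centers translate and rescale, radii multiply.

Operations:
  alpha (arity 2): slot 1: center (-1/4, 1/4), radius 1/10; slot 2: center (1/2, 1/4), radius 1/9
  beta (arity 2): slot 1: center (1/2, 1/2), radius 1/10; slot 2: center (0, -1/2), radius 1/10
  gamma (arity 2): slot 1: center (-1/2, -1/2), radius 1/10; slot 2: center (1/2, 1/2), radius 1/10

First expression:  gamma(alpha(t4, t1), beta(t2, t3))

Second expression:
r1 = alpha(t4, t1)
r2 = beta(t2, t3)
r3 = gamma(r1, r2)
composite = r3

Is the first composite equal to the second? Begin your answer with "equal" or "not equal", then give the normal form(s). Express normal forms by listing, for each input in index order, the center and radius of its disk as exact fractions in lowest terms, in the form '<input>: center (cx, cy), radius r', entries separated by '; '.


In normal form, the first expression is t1: center (-9/20, -19/40), radius 1/90; t2: center (11/20, 11/20), radius 1/100; t3: center (1/2, 9/20), radius 1/100; t4: center (-21/40, -19/40), radius 1/100
In normal form, the second expression is t1: center (-9/20, -19/40), radius 1/90; t2: center (11/20, 11/20), radius 1/100; t3: center (1/2, 9/20), radius 1/100; t4: center (-21/40, -19/40), radius 1/100
Same normal form: equal.

equal — both sides give t1: center (-9/20, -19/40), radius 1/90; t2: center (11/20, 11/20), radius 1/100; t3: center (1/2, 9/20), radius 1/100; t4: center (-21/40, -19/40), radius 1/100


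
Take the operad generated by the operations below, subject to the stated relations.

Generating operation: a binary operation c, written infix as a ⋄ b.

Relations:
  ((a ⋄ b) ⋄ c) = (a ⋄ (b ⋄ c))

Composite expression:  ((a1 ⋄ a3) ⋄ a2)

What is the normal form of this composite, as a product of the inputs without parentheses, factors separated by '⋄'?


a1 ⋄ a3 ⋄ a2

Under associativity of c, the answer is the a's in reading order.
(a1 ⋄ a3) flattens to a1 ⋄ a3
((a1 ⋄ a3) ⋄ a2) flattens to a1 ⋄ a3 ⋄ a2


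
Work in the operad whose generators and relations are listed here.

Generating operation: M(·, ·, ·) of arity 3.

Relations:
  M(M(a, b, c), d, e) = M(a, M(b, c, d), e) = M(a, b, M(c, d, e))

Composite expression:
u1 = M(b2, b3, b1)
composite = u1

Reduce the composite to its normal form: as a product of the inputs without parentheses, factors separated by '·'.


b2 · b3 · b1


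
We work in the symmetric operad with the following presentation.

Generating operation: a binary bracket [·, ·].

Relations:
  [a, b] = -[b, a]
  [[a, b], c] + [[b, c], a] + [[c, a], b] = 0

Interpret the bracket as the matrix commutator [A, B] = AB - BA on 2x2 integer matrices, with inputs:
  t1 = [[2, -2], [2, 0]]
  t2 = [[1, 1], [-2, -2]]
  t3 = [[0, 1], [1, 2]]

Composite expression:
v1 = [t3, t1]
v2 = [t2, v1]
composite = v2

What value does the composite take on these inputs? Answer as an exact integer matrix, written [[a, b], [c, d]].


[[10, -2], [-34, -10]]


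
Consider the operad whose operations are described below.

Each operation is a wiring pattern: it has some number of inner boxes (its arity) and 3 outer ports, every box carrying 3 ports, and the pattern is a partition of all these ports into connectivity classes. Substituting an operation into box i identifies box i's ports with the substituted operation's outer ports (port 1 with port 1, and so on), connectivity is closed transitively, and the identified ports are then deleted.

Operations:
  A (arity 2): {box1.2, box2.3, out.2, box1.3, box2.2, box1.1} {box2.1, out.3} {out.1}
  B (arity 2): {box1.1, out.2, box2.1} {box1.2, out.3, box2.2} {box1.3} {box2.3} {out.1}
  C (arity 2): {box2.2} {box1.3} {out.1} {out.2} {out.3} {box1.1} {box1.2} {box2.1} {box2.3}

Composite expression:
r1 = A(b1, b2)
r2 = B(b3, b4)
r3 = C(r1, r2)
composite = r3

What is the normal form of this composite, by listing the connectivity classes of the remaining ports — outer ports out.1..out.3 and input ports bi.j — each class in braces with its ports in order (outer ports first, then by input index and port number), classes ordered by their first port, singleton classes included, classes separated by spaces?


{out.1} {out.2} {out.3} {b1.1, b1.2, b1.3, b2.2, b2.3} {b2.1} {b3.1, b4.1} {b3.2, b4.2} {b3.3} {b4.3}

Reachability decides: close wires over C-identified ports.
stage A: inputs (b1, b2), connectivity {out.1} {out.2, b1.1, b1.2, b1.3, b2.2, b2.3} {out.3, b2.1}, out.j its boundary
stage B: inputs (b3, b4), connectivity {out.1} {out.2, b3.1, b4.1} {out.3, b3.2, b4.2} {b3.3} {b4.3}, out.j its boundary
stage C: inputs (b1, b2, b3, b4), connectivity {out.1} {out.2} {out.3} {b1.1, b1.2, b1.3, b2.2, b2.3} {b2.1} {b3.1, b4.1} {b3.2, b4.2} {b3.3} {b4.3}, out.j its boundary


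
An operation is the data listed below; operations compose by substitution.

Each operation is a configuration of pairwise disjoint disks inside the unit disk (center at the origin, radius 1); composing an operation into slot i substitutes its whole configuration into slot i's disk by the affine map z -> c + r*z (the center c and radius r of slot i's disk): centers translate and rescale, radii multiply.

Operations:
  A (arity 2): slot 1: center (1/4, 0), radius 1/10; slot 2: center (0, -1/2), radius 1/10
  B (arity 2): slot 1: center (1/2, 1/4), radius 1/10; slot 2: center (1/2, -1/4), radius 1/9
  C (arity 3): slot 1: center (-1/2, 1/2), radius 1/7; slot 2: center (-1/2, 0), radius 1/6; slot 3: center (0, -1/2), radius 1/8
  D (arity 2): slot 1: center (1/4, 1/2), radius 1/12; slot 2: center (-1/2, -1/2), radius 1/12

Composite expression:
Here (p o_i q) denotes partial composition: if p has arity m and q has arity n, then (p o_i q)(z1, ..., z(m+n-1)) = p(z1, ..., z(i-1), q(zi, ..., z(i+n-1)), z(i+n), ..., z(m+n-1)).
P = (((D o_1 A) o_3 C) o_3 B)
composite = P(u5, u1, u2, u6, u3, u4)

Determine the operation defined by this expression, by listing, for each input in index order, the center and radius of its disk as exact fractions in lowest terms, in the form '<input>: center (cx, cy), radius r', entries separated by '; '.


Below D, radii multiply path by path; the u-disk centers shift.
for u5, the 2-step affine chain lands on center (13/48, 1/2), radius 1/120
for u1, the 2-step affine chain lands on center (1/4, 11/24), radius 1/120
for u2, the 3-step affine chain lands on center (-15/28, -51/112), radius 1/840
for u6, the 3-step affine chain lands on center (-15/28, -155/336), radius 1/756
for u3, the 2-step affine chain lands on center (-13/24, -1/2), radius 1/72
for u4, the 2-step affine chain lands on center (-1/2, -13/24), radius 1/96

u1: center (1/4, 11/24), radius 1/120; u2: center (-15/28, -51/112), radius 1/840; u3: center (-13/24, -1/2), radius 1/72; u4: center (-1/2, -13/24), radius 1/96; u5: center (13/48, 1/2), radius 1/120; u6: center (-15/28, -155/336), radius 1/756


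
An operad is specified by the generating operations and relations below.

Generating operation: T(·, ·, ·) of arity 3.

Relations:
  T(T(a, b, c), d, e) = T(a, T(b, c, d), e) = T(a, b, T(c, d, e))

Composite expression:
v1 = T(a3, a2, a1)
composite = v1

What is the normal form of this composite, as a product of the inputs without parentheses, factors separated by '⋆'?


Key point: T is associative — brackets drop, the a-order remains.
T(a3, a2, a1) spells out as a3 ⋆ a2 ⋆ a1

a3 ⋆ a2 ⋆ a1


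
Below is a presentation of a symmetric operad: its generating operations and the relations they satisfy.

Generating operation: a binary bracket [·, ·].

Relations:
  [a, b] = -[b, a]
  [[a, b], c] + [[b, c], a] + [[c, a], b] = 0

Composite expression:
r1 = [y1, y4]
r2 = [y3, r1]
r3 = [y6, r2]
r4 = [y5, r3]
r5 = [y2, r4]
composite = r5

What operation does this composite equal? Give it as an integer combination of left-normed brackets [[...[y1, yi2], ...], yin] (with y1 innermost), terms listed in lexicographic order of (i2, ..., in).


[[[[[y1, y4], y3], y6], y5], y2]

Left-normed coefficients sit on the y1-initial expansion words.
Composite bracket: [y2, [y5, [y6, [y3, [y1, y4]]]]]
Expanding via [a, b] = ab - ba: 32 signed words (2^5 = 32).
Coefficients come from the y1-initial words:
  from y1y4y3y6y5y2, sign +1: term +[[[[[y1, y4], y3], y6], y5], y2]


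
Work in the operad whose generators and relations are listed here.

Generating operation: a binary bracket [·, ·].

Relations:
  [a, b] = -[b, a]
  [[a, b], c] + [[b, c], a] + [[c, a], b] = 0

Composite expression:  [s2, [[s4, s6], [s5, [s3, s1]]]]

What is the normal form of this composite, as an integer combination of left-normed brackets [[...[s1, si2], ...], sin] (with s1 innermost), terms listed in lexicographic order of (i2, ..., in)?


[[[[[s1, s3], s5], s4], s6], s2] - [[[[[s1, s3], s5], s6], s4], s2]

Expand each bracket as ab - ba; the s1-initial words give the coefficients.
Composite bracket: [s2, [[s4, s6], [s5, [s3, s1]]]]
Applying ab - ba throughout gives 32 signed words (2^5 = 32).
Coefficients come from the s1-initial words:
  s1s3s5s4s6s2 appears with sign +1, giving the term +[[[[[s1, s3], s5], s4], s6], s2]
  s1s3s5s6s4s2 appears with sign -1, giving the term -[[[[[s1, s3], s5], s6], s4], s2]


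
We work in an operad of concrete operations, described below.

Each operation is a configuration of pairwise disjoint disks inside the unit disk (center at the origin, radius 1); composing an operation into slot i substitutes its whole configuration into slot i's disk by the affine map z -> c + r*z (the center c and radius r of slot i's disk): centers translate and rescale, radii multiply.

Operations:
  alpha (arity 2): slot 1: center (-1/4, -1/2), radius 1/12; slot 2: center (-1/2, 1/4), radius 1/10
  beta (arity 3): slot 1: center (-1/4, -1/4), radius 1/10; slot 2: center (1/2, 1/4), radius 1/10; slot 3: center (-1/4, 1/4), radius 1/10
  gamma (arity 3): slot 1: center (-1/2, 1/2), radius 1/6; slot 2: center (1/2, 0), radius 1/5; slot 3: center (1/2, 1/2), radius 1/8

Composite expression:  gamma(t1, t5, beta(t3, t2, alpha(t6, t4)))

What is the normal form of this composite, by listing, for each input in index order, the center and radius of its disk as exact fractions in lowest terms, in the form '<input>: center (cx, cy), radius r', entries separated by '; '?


t1: center (-1/2, 1/2), radius 1/6; t2: center (9/16, 17/32), radius 1/80; t3: center (15/32, 15/32), radius 1/80; t4: center (37/80, 171/320), radius 1/800; t5: center (1/2, 0), radius 1/5; t6: center (149/320, 21/40), radius 1/960

Below gamma, radii multiply path by path; the t-disk centers shift.
input t1: composing its 1 substitution step yields center (-1/2, 1/2), radius 1/6
input t5: composing its 1 substitution step yields center (1/2, 0), radius 1/5
input t3: composing its 2 substitution steps yields center (15/32, 15/32), radius 1/80
input t2: composing its 2 substitution steps yields center (9/16, 17/32), radius 1/80
input t6: composing its 3 substitution steps yields center (149/320, 21/40), radius 1/960
input t4: composing its 3 substitution steps yields center (37/80, 171/320), radius 1/800
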